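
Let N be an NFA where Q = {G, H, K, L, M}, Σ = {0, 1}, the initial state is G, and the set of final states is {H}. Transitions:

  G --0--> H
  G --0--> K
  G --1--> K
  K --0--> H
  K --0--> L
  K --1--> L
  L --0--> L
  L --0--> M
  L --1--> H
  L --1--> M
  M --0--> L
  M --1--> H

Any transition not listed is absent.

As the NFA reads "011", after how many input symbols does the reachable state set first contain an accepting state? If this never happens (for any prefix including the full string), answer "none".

Start in {G}.
Read '0': {G} → {H, K}.
None of the earlier sets intersect F, but {H, K} does.

1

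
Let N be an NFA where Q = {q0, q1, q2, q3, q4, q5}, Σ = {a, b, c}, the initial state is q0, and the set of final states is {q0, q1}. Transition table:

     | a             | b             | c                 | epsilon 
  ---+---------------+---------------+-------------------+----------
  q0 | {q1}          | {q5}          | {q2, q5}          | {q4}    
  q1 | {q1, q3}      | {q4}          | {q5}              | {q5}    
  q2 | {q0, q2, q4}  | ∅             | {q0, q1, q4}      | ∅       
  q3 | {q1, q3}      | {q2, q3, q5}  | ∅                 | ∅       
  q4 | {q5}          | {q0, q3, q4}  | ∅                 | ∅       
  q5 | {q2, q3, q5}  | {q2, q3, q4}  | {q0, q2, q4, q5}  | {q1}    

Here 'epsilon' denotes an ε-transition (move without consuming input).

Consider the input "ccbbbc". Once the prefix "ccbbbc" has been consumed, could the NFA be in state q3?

Start: ε-closure({q0}) = {q0, q4}.
Read 'c': q0→{q2, q5}, q4→∅; union {q2, q5}; ε-closure = {q1, q2, q5}.
Read 'c': q1→{q5}, q2→{q0, q1, q4}, q5→{q0, q2, q4, q5}; now {q0, q1, q2, q4, q5}.
Read 'b': q0→{q5}, q1→{q4}, q2→∅, q4→{q0, q3, q4}, q5→{q2, q3, q4}; union {q0, q2, q3, q4, q5}; ε-closure = {q0, q1, q2, q3, q4, q5}.
Read 'b': q0→{q5}, q1→{q4}, q2→∅, q3→{q2, q3, q5}, q4→{q0, q3, q4}, q5→{q2, q3, q4}; union {q0, q2, q3, q4, q5}; ε-closure = {q0, q1, q2, q3, q4, q5}.
Read 'b': q0→{q5}, q1→{q4}, q2→∅, q3→{q2, q3, q5}, q4→{q0, q3, q4}, q5→{q2, q3, q4}; union {q0, q2, q3, q4, q5}; ε-closure = {q0, q1, q2, q3, q4, q5}.
Read 'c': q0→{q2, q5}, q1→{q5}, q2→{q0, q1, q4}, q3→∅, q4→∅, q5→{q0, q2, q4, q5}; now {q0, q1, q2, q4, q5}.
State q3 is not in {q0, q1, q2, q4, q5}.

No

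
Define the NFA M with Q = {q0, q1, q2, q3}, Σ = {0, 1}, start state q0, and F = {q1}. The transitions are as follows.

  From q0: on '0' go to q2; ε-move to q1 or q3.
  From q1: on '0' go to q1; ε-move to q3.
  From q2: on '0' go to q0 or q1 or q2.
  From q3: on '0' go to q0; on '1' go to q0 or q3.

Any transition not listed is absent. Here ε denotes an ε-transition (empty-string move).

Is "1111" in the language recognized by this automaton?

Yes

Start: ε-closure({q0}) = {q0, q1, q3}.
Read '1': {q0, q1, q3} → {q0, q1, q3}.
Read '1': {q0, q1, q3} → {q0, q1, q3}.
Read '1': {q0, q1, q3} → {q0, q1, q3}.
Read '1': {q0, q1, q3} → {q0, q1, q3}.
The final set {q0, q1, q3} contains the accepting state q1.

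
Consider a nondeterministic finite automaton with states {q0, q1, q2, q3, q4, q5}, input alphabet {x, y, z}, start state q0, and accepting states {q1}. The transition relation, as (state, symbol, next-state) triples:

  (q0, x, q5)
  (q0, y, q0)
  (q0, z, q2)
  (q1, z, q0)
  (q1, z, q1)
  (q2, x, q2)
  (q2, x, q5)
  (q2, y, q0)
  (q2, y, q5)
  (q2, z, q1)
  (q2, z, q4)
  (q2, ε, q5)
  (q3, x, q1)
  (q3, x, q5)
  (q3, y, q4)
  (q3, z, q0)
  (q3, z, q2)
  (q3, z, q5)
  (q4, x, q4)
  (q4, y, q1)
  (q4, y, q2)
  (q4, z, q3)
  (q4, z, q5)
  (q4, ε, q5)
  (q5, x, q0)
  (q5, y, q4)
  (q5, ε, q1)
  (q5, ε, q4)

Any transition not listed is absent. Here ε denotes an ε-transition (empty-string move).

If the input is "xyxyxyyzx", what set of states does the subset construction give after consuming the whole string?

{q0, q1, q2, q4, q5}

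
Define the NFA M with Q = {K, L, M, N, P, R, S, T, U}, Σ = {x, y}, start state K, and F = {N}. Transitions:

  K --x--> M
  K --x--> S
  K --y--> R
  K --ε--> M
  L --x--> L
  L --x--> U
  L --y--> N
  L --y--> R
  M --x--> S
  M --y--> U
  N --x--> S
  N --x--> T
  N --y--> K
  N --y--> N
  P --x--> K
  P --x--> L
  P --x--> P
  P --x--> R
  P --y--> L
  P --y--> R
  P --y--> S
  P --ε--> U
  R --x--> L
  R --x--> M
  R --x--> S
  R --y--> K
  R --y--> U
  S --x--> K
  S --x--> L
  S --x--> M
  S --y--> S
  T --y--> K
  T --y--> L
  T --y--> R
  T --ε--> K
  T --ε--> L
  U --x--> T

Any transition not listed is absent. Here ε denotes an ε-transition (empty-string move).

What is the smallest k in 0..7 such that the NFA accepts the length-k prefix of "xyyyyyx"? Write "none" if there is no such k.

none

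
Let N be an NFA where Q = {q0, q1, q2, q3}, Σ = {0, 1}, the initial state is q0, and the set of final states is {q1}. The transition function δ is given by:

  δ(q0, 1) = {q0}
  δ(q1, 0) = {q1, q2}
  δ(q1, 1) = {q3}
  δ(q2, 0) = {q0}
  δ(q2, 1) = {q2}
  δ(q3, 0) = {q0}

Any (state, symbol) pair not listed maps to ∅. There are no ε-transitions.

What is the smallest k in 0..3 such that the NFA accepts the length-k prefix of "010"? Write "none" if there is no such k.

Start in {q0}.
Read '0': q0→∅; now ∅.
The set is empty and remains empty for the remaining 2 symbols.
No reachable set along the way intersects F.

none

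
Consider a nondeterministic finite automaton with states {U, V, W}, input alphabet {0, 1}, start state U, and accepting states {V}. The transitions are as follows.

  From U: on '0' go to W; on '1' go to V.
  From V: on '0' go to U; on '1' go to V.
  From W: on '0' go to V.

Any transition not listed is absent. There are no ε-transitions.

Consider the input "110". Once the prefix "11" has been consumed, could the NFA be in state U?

Start in {U}.
Read '1': {U} → {V}.
Read '1': {V} → {V}.
State U is not in {V}.

No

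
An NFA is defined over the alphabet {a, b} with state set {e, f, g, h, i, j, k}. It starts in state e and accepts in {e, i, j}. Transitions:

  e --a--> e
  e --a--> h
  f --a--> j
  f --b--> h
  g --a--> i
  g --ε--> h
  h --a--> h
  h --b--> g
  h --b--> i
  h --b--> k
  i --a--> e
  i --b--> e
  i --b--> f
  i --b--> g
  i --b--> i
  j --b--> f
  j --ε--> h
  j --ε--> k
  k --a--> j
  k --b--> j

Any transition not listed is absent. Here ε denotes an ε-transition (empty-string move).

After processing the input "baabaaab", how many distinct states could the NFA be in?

0

Start in {e}.
Read 'b': {e} → ∅.
The set is empty and remains empty for the remaining 7 symbols.
That set has 0 states.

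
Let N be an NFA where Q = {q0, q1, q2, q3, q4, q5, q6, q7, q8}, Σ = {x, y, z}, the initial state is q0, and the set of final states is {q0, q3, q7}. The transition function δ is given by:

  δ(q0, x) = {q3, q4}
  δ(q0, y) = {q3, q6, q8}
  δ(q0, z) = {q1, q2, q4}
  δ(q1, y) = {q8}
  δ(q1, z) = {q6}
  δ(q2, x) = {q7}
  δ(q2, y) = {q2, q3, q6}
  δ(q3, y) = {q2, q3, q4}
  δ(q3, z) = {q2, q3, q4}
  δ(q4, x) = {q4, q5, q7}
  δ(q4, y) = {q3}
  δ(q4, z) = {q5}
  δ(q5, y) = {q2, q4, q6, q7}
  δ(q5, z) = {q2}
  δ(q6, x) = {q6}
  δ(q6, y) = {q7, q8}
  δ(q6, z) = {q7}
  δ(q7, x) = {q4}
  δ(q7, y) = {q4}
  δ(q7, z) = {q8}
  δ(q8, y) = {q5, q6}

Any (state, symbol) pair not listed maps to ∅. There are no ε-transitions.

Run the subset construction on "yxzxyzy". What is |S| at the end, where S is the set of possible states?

Start in {q0}.
Read 'y': q0→{q3, q6, q8}; now {q3, q6, q8}.
Read 'x': q3→∅, q6→{q6}, q8→∅; now {q6}.
Read 'z': q6→{q7}; now {q7}.
Read 'x': q7→{q4}; now {q4}.
Read 'y': q4→{q3}; now {q3}.
Read 'z': q3→{q2, q3, q4}; now {q2, q3, q4}.
Read 'y': q2→{q2, q3, q6}, q3→{q2, q3, q4}, q4→{q3}; now {q2, q3, q4, q6}.
That set has 4 states.

4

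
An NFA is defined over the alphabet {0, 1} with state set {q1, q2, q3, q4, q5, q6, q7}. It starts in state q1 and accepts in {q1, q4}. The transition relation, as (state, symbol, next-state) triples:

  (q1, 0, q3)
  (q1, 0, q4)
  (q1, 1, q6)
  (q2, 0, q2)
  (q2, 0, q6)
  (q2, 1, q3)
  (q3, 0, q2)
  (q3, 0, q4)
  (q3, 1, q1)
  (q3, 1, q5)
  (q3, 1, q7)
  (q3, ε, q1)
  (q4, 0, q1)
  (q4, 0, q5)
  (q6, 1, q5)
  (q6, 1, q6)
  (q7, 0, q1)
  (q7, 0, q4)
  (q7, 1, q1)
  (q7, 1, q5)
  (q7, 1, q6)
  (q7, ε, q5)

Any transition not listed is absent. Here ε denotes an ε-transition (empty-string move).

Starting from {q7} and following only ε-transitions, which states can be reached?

{q5, q7}

Begin with {q7}.
ε-move q7 → q5; add q5.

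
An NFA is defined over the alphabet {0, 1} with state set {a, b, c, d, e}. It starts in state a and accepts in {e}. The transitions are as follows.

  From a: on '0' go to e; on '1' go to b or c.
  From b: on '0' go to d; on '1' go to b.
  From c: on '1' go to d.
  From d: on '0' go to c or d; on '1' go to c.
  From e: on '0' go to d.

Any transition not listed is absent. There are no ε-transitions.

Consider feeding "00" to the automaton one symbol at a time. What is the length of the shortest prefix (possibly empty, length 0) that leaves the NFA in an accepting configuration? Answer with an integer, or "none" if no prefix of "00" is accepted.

Start in {a}.
Read '0': a→{e}; now {e}.
None of the earlier sets intersect F, but {e} does.

1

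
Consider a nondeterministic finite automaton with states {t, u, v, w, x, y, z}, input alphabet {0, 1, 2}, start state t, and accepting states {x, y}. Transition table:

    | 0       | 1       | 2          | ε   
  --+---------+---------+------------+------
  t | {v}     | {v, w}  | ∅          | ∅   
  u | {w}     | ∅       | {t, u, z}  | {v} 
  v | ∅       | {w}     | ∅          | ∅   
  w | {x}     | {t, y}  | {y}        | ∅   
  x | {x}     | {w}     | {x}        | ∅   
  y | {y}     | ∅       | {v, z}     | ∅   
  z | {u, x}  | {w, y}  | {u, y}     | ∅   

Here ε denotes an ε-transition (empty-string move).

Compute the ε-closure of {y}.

{y}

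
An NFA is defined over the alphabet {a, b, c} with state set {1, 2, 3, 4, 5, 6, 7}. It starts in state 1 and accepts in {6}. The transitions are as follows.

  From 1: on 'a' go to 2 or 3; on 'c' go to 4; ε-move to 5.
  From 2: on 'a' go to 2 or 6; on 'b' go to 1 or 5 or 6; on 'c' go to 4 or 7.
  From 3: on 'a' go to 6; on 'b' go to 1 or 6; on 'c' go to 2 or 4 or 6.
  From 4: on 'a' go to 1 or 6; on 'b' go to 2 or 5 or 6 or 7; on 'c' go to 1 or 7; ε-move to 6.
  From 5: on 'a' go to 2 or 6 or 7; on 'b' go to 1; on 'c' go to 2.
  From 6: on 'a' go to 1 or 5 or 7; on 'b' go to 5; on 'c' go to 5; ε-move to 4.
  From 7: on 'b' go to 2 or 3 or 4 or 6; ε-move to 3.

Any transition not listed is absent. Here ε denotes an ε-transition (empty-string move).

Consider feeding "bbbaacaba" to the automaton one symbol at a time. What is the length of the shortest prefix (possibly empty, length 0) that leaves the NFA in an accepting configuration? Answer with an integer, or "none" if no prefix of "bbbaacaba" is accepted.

4

Start: ε-closure({1}) = {1, 5}.
Read 'b': {1, 5} → {1, 5}.
Read 'b': {1, 5} → {1, 5}.
Read 'b': {1, 5} → {1, 5}.
Read 'a': {1, 5} → {2, 3, 4, 6, 7}.
None of the earlier sets intersect F, but {2, 3, 4, 6, 7} does.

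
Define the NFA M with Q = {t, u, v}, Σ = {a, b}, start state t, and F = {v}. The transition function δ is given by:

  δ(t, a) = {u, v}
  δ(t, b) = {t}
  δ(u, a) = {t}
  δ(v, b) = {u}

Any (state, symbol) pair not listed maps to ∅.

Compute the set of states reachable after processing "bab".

{u}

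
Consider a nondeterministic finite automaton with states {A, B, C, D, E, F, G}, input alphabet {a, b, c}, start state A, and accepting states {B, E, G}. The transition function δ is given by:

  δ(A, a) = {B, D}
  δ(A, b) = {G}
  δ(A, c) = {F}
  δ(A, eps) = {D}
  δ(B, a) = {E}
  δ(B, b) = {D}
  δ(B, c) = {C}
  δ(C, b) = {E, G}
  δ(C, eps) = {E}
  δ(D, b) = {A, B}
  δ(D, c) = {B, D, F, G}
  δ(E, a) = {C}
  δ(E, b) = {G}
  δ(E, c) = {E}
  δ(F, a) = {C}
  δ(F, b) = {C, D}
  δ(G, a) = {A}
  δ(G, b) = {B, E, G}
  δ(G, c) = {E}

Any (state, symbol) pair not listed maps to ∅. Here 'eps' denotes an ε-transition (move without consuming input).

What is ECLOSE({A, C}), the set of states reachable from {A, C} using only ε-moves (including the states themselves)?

Begin with {A, C}.
ε-move A → D; add D.
ε-move C → E; add E.

{A, C, D, E}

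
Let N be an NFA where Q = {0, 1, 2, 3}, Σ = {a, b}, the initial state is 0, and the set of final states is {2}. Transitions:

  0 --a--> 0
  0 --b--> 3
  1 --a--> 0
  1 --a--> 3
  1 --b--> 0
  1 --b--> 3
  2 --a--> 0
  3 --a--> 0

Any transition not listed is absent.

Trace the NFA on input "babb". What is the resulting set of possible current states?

Start in {0}.
Read 'b': 0→{3}; now {3}.
Read 'a': 3→{0}; now {0}.
Read 'b': 0→{3}; now {3}.
Read 'b': 3→∅; now ∅.

∅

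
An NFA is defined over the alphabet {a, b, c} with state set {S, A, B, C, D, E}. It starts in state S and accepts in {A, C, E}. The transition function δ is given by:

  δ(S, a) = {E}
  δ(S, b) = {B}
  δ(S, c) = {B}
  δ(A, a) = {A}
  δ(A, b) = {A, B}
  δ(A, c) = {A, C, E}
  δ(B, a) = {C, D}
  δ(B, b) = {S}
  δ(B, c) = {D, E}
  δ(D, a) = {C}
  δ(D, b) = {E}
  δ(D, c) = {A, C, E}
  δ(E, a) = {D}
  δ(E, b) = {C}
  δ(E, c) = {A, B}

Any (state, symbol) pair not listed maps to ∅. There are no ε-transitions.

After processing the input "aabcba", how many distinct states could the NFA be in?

4

Start in {S}.
Read 'a': {S} → {E}.
Read 'a': {E} → {D}.
Read 'b': {D} → {E}.
Read 'c': {E} → {A, B}.
Read 'b': {A, B} → {S, A, B}.
Read 'a': {S, A, B} → {A, C, D, E}.
That set has 4 states.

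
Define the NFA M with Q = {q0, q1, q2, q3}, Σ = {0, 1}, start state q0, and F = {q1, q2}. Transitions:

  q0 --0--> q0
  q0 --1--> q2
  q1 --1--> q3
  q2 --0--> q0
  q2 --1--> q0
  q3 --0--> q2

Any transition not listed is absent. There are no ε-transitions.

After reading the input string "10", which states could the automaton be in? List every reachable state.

Start in {q0}.
Read '1': q0→{q2}; now {q2}.
Read '0': q2→{q0}; now {q0}.

{q0}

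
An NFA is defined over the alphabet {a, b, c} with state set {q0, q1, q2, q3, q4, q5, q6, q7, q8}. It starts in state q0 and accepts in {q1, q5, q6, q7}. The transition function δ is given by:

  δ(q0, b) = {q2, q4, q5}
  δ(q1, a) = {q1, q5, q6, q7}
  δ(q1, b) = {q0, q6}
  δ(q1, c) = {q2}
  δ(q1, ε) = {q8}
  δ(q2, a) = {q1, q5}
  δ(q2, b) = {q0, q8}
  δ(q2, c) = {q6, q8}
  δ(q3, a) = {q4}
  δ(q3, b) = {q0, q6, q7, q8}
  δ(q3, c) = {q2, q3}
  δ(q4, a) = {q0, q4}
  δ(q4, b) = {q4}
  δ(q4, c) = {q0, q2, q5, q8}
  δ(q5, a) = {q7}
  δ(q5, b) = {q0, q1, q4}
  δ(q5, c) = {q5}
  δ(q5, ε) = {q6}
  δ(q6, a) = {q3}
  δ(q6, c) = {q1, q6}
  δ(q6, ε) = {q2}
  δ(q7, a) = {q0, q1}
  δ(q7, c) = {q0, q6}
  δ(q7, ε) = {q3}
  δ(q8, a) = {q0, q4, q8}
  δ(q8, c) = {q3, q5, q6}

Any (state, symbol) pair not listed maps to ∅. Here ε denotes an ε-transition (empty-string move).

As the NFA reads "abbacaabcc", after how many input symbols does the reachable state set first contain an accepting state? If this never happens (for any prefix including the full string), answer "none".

Start in {q0}.
Read 'a': {q0} → ∅.
The set is empty and remains empty for the remaining 9 symbols.
No reachable set along the way intersects F.

none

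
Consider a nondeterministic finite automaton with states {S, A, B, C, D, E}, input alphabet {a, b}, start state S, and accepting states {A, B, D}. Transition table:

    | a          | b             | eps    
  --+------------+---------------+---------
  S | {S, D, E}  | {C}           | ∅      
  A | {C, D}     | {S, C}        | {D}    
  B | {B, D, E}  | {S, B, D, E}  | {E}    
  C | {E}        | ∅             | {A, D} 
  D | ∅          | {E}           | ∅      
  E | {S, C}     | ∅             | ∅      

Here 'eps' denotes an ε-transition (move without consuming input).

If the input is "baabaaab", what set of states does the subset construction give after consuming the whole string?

{S, A, C, D, E}

Start in {S}.
Read 'b': S→{C}; union {C}; ε-closure = {A, C, D}.
Read 'a': A→{C, D}, C→{E}, D→∅; union {C, D, E}; ε-closure = {A, C, D, E}.
Read 'a': A→{C, D}, C→{E}, D→∅, E→{S, C}; union {S, C, D, E}; ε-closure = {S, A, C, D, E}.
Read 'b': S→{C}, A→{S, C}, C→∅, D→{E}, E→∅; union {S, C, E}; ε-closure = {S, A, C, D, E}.
Read 'a': S→{S, D, E}, A→{C, D}, C→{E}, D→∅, E→{S, C}; union {S, C, D, E}; ε-closure = {S, A, C, D, E}.
Read 'a': S→{S, D, E}, A→{C, D}, C→{E}, D→∅, E→{S, C}; union {S, C, D, E}; ε-closure = {S, A, C, D, E}.
Read 'a': S→{S, D, E}, A→{C, D}, C→{E}, D→∅, E→{S, C}; union {S, C, D, E}; ε-closure = {S, A, C, D, E}.
Read 'b': S→{C}, A→{S, C}, C→∅, D→{E}, E→∅; union {S, C, E}; ε-closure = {S, A, C, D, E}.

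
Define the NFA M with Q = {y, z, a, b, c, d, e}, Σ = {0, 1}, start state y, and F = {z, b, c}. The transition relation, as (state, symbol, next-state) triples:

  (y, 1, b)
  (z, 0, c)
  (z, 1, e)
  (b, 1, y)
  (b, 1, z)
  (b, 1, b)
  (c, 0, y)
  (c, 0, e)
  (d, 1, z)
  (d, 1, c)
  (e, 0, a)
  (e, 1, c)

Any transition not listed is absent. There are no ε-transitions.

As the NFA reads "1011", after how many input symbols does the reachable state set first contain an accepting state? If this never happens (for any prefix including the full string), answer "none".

1

Start in {y}.
Read '1': {y} → {b}.
None of the earlier sets intersect F, but {b} does.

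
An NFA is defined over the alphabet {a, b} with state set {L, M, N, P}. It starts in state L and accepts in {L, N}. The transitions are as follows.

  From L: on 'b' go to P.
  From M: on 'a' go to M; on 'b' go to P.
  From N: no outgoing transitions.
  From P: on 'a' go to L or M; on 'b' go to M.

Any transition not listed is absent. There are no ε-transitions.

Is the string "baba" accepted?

Start in {L}.
Read 'b': {L} → {P}.
Read 'a': {P} → {L, M}.
Read 'b': {L, M} → {P}.
Read 'a': {P} → {L, M}.
The final set {L, M} contains the accepting state L.

Yes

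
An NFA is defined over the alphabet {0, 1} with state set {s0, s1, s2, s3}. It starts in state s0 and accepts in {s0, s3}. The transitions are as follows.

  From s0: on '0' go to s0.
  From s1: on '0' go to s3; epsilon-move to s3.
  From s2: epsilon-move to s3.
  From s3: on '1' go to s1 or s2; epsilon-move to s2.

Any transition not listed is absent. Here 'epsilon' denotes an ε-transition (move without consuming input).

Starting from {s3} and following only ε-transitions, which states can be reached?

Begin with {s3}.
ε-move s3 → s2; add s2.

{s2, s3}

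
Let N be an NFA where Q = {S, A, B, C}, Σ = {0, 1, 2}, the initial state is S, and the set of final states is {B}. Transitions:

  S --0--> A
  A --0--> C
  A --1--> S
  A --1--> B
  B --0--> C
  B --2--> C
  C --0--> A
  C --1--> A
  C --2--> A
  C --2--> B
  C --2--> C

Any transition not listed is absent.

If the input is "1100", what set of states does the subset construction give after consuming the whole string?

∅

Start in {S}.
Read '1': {S} → ∅.
The set is empty and remains empty for the remaining 3 symbols.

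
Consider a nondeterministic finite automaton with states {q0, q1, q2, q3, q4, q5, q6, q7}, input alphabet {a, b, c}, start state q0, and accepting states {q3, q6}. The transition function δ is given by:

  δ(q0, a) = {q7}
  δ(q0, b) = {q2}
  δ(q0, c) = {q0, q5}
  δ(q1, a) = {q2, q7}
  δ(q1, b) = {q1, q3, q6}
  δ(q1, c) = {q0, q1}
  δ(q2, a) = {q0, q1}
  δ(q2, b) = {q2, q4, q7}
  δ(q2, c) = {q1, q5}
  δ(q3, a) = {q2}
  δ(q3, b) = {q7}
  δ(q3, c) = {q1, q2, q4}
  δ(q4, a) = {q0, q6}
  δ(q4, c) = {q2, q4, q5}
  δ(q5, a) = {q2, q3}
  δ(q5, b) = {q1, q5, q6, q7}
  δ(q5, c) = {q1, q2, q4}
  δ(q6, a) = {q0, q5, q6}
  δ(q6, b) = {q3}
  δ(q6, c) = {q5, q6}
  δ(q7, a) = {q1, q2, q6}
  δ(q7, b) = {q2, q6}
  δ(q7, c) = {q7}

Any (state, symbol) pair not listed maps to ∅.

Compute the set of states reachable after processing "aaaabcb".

{q1, q2, q3, q4, q5, q6, q7}

Start in {q0}.
Read 'a': {q0} → {q7}.
Read 'a': {q7} → {q1, q2, q6}.
Read 'a': {q1, q2, q6} → {q0, q1, q2, q5, q6, q7}.
Read 'a': {q0, q1, q2, q5, q6, q7} → {q0, q1, q2, q3, q5, q6, q7}.
Read 'b': {q0, q1, q2, q3, q5, q6, q7} → {q1, q2, q3, q4, q5, q6, q7}.
Read 'c': {q1, q2, q3, q4, q5, q6, q7} → {q0, q1, q2, q4, q5, q6, q7}.
Read 'b': {q0, q1, q2, q4, q5, q6, q7} → {q1, q2, q3, q4, q5, q6, q7}.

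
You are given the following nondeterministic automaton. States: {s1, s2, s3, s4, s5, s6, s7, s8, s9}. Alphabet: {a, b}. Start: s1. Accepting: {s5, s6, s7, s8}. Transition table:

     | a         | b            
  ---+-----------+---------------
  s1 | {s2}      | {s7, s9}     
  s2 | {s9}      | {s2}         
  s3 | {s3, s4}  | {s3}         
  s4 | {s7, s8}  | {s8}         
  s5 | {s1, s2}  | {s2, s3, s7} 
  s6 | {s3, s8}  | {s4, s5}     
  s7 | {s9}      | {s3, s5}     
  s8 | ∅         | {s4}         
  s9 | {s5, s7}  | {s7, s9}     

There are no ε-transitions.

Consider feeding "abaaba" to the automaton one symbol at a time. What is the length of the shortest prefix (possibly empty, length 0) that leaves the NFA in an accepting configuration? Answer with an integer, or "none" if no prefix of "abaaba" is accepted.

4

Start in {s1}.
Read 'a': {s1} → {s2}.
Read 'b': {s2} → {s2}.
Read 'a': {s2} → {s9}.
Read 'a': {s9} → {s5, s7}.
None of the earlier sets intersect F, but {s5, s7} does.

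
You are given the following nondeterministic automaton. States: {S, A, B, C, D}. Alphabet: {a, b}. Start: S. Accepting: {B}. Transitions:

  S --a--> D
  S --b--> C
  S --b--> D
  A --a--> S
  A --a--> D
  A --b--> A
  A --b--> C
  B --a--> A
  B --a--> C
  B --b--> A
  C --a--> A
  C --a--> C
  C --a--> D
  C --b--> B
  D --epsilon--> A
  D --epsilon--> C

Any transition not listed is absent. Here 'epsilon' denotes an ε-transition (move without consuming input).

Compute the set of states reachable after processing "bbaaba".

{S, A, C, D}

Start in {S}.
Read 'b': {S} → {A, C, D}.
Read 'b': {A, C, D} → {A, B, C}.
Read 'a': {A, B, C} → {S, A, C, D}.
Read 'a': {S, A, C, D} → {S, A, C, D}.
Read 'b': {S, A, C, D} → {A, B, C, D}.
Read 'a': {A, B, C, D} → {S, A, C, D}.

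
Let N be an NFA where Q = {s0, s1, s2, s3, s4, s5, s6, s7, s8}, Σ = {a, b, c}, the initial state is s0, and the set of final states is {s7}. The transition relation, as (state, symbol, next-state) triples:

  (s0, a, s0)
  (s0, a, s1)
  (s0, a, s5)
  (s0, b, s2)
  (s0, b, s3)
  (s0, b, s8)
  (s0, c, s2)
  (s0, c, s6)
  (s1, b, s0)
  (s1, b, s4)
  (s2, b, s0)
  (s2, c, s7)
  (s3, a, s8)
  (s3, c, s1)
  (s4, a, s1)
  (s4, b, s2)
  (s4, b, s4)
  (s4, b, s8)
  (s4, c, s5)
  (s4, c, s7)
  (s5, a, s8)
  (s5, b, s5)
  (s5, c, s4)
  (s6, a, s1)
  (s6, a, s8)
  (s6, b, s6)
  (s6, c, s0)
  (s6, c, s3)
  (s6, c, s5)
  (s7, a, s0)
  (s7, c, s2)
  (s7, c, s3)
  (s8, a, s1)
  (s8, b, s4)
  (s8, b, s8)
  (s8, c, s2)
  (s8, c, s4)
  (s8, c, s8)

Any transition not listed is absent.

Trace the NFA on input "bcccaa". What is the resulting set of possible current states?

{s0, s1, s5}

Start in {s0}.
Read 'b': s0→{s2, s3, s8}; now {s2, s3, s8}.
Read 'c': s2→{s7}, s3→{s1}, s8→{s2, s4, s8}; now {s1, s2, s4, s7, s8}.
Read 'c': s1→∅, s2→{s7}, s4→{s5, s7}, s7→{s2, s3}, s8→{s2, s4, s8}; now {s2, s3, s4, s5, s7, s8}.
Read 'c': s2→{s7}, s3→{s1}, s4→{s5, s7}, s5→{s4}, s7→{s2, s3}, s8→{s2, s4, s8}; now {s1, s2, s3, s4, s5, s7, s8}.
Read 'a': s1→∅, s2→∅, s3→{s8}, s4→{s1}, s5→{s8}, s7→{s0}, s8→{s1}; now {s0, s1, s8}.
Read 'a': s0→{s0, s1, s5}, s1→∅, s8→{s1}; now {s0, s1, s5}.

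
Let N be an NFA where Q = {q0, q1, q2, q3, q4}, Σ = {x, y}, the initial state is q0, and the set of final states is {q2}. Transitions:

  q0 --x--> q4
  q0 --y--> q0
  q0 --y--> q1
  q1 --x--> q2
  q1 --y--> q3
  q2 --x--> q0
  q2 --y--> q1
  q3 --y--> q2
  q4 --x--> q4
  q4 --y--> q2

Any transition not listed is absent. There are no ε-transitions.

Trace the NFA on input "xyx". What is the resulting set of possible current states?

{q0}

Start in {q0}.
Read 'x': {q0} → {q4}.
Read 'y': {q4} → {q2}.
Read 'x': {q2} → {q0}.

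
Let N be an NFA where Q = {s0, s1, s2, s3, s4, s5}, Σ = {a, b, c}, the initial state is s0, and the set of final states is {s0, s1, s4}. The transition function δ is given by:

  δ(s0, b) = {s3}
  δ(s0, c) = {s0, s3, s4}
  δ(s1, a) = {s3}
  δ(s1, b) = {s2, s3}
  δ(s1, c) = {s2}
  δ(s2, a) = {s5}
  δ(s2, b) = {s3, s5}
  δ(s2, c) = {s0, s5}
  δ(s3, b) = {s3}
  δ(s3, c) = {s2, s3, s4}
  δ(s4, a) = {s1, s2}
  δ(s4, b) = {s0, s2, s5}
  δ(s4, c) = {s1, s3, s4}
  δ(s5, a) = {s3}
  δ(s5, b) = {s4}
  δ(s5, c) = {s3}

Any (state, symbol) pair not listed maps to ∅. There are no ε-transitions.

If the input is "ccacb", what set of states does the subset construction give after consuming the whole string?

{s0, s2, s3, s4, s5}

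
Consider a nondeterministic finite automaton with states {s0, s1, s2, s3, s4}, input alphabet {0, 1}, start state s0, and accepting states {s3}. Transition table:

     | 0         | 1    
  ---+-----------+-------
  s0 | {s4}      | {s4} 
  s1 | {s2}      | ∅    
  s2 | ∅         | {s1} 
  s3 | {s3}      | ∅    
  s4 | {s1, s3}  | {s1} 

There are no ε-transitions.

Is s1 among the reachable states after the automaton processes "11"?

Start in {s0}.
Read '1': {s0} → {s4}.
Read '1': {s4} → {s1}.
State s1 is in {s1}.

Yes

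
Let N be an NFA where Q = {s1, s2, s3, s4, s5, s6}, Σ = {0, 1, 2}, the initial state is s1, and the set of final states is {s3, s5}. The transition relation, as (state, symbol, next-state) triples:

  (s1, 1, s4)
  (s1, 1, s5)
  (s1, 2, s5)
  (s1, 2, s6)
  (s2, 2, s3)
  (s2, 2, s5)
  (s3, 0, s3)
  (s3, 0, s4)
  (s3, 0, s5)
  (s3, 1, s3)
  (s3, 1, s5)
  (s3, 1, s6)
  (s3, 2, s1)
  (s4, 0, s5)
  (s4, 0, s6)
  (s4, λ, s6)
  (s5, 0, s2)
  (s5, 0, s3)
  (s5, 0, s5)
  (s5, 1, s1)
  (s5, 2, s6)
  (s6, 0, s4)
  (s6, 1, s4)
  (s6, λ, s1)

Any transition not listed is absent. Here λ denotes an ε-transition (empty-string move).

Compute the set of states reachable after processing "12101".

{s1, s3, s4, s5, s6}

Start in {s1}.
Read '1': s1→{s4, s5}; union {s4, s5}; ε-closure = {s1, s4, s5, s6}.
Read '2': s1→{s5, s6}, s4→∅, s5→{s6}, s6→∅; union {s5, s6}; ε-closure = {s1, s5, s6}.
Read '1': s1→{s4, s5}, s5→{s1}, s6→{s4}; union {s1, s4, s5}; ε-closure = {s1, s4, s5, s6}.
Read '0': s1→∅, s4→{s5, s6}, s5→{s2, s3, s5}, s6→{s4}; union {s2, s3, s4, s5, s6}; ε-closure = {s1, s2, s3, s4, s5, s6}.
Read '1': s1→{s4, s5}, s2→∅, s3→{s3, s5, s6}, s4→∅, s5→{s1}, s6→{s4}; now {s1, s3, s4, s5, s6}.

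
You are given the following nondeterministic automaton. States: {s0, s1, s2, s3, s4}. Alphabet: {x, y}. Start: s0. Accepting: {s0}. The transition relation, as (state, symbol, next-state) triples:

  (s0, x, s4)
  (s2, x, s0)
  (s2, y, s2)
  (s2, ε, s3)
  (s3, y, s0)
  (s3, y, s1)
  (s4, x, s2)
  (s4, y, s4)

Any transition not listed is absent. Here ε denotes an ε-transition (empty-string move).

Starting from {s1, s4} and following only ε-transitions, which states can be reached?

{s1, s4}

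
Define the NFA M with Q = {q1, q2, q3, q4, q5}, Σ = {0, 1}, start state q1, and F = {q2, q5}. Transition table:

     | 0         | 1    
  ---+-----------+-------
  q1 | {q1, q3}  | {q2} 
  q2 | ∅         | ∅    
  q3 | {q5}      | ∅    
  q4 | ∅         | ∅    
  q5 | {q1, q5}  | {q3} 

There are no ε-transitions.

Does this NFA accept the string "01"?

Yes

Start in {q1}.
Read '0': {q1} → {q1, q3}.
Read '1': {q1, q3} → {q2}.
The final set {q2} contains the accepting state q2.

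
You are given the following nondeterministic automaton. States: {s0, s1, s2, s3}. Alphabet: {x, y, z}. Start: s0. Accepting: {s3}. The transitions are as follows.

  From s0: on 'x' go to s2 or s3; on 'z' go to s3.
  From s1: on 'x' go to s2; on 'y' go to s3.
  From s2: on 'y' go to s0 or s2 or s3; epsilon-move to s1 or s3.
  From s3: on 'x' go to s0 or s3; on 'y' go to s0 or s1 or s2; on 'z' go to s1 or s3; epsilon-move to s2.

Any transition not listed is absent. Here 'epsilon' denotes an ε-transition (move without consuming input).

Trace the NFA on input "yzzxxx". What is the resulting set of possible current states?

∅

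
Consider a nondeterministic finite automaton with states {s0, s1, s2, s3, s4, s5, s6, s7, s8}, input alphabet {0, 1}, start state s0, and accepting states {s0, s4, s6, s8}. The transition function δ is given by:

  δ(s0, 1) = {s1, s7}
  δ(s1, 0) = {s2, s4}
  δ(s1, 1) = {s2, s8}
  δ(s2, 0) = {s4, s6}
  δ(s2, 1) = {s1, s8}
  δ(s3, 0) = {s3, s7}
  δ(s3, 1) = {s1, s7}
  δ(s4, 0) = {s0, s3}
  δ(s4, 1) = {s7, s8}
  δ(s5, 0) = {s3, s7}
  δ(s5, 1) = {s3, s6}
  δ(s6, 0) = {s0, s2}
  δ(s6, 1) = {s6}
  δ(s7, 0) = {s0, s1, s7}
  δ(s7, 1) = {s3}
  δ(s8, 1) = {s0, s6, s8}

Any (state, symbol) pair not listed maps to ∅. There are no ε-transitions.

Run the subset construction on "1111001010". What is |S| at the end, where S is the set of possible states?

7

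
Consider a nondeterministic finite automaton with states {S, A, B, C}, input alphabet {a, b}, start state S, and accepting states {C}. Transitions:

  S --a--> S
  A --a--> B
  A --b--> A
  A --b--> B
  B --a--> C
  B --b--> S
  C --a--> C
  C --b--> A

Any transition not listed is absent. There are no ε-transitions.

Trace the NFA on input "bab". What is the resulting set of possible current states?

Start in {S}.
Read 'b': {S} → ∅.
The set is empty and remains empty for the remaining 2 symbols.

∅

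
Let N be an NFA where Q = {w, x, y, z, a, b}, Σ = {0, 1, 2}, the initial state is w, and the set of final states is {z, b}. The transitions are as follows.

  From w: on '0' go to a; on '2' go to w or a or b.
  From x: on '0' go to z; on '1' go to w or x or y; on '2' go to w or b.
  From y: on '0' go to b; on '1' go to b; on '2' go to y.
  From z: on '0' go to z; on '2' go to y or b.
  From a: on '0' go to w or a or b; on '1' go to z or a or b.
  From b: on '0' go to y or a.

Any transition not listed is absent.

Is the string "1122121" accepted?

Start in {w}.
Read '1': {w} → ∅.
The set is empty and remains empty for the remaining 6 symbols.
The final set ∅ contains no accepting state.

No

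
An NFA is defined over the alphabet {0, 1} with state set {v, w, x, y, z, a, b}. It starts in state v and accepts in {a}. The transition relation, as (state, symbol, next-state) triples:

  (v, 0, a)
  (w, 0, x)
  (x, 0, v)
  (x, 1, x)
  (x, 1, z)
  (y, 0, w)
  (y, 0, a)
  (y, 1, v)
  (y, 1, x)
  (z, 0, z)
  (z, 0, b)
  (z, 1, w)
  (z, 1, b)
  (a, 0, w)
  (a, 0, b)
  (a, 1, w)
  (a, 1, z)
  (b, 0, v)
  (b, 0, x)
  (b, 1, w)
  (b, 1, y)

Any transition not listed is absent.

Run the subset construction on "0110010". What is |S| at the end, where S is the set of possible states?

3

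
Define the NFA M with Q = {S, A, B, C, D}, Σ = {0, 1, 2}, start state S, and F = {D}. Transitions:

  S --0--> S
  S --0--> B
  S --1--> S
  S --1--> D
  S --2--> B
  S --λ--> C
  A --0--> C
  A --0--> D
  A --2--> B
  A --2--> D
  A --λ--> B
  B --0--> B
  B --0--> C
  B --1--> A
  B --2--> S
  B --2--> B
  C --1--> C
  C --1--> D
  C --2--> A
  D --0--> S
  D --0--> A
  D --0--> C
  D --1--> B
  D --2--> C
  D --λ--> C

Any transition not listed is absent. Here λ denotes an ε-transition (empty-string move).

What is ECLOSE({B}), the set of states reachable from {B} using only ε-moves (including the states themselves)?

Begin with {B}.
No ε-moves leave this set, so the closure equals the set itself.

{B}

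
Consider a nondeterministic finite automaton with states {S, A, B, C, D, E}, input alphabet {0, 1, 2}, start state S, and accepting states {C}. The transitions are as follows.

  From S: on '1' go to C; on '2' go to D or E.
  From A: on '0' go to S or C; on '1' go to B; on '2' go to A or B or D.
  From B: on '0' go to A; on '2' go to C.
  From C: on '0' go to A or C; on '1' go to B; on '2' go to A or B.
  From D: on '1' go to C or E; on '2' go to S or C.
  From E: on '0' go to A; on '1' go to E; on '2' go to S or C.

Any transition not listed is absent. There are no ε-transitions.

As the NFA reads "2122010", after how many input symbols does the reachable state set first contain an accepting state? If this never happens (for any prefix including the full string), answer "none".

2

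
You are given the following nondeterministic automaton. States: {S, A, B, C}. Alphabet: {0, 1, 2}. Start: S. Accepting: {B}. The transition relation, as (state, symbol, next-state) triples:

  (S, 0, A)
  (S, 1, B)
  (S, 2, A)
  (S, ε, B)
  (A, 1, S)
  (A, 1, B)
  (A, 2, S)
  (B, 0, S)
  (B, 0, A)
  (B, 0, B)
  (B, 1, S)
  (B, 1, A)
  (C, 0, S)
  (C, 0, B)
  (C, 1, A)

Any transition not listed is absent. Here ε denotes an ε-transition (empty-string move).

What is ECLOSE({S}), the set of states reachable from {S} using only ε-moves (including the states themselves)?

Begin with {S}.
ε-move S → B; add B.

{S, B}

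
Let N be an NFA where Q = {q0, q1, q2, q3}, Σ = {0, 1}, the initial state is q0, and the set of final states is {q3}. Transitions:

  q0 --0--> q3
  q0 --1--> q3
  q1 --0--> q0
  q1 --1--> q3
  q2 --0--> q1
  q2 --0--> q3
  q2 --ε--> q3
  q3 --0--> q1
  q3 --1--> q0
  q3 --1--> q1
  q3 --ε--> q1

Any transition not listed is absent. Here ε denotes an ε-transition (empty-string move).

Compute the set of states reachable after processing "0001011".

{q0, q1, q3}

Start in {q0}.
Read '0': {q0} → {q1, q3}.
Read '0': {q1, q3} → {q0, q1}.
Read '0': {q0, q1} → {q0, q1, q3}.
Read '1': {q0, q1, q3} → {q0, q1, q3}.
Read '0': {q0, q1, q3} → {q0, q1, q3}.
Read '1': {q0, q1, q3} → {q0, q1, q3}.
Read '1': {q0, q1, q3} → {q0, q1, q3}.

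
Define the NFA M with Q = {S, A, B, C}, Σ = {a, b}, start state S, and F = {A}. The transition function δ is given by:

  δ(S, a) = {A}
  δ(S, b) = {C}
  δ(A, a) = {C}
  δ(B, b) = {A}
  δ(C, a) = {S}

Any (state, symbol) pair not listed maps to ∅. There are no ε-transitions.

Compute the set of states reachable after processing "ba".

{S}

Start in {S}.
Read 'b': {S} → {C}.
Read 'a': {C} → {S}.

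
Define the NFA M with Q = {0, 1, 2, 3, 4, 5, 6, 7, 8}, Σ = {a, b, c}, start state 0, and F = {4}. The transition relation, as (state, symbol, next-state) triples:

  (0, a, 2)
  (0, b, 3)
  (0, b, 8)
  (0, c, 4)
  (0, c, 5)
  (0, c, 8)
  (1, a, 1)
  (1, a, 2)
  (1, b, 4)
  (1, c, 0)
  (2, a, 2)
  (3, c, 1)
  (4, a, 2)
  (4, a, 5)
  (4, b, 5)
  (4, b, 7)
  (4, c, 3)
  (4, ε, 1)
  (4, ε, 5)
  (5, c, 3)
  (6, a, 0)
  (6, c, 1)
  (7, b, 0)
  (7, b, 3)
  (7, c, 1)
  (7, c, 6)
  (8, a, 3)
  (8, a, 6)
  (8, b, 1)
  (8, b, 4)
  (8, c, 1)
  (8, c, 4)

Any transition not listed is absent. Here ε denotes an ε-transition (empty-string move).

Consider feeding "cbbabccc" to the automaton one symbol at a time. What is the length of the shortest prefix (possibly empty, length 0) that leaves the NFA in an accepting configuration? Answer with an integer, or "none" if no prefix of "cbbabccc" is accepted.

1

Start in {0}.
Read 'c': {0} → {1, 4, 5, 8}.
None of the earlier sets intersect F, but {1, 4, 5, 8} does.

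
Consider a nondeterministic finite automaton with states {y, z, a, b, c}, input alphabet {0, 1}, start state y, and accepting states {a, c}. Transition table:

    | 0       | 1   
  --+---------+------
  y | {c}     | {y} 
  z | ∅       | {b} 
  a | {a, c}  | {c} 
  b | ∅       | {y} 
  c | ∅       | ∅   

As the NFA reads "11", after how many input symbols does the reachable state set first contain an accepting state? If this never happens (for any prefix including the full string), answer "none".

none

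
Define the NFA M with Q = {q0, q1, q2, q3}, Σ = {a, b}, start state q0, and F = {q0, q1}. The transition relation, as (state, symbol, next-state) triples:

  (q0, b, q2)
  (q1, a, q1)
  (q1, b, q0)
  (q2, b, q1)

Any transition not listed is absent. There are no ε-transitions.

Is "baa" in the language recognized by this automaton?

Start in {q0}.
Read 'b': q0→{q2}; now {q2}.
Read 'a': q2→∅; now ∅.
The set is empty and remains empty for the remaining 1 symbol.
The final set ∅ contains no accepting state.

No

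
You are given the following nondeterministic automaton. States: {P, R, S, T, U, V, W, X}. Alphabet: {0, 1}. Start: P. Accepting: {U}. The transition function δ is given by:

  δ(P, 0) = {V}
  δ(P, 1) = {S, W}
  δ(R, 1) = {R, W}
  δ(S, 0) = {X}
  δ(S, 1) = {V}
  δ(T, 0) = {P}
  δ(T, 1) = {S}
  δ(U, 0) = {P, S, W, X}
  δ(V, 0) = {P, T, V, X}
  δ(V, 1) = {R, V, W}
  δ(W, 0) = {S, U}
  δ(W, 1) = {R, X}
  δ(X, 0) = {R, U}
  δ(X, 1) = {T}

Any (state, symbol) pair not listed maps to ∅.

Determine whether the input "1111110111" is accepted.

No

Start in {P}.
Read '1': P→{S, W}; now {S, W}.
Read '1': S→{V}, W→{R, X}; now {R, V, X}.
Read '1': R→{R, W}, V→{R, V, W}, X→{T}; now {R, T, V, W}.
Read '1': R→{R, W}, T→{S}, V→{R, V, W}, W→{R, X}; now {R, S, V, W, X}.
Read '1': R→{R, W}, S→{V}, V→{R, V, W}, W→{R, X}, X→{T}; now {R, T, V, W, X}.
Read '1': R→{R, W}, T→{S}, V→{R, V, W}, W→{R, X}, X→{T}; now {R, S, T, V, W, X}.
Read '0': R→∅, S→{X}, T→{P}, V→{P, T, V, X}, W→{S, U}, X→{R, U}; now {P, R, S, T, U, V, X}.
Read '1': P→{S, W}, R→{R, W}, S→{V}, T→{S}, U→∅, V→{R, V, W}, X→{T}; now {R, S, T, V, W}.
Read '1': R→{R, W}, S→{V}, T→{S}, V→{R, V, W}, W→{R, X}; now {R, S, V, W, X}.
Read '1': R→{R, W}, S→{V}, V→{R, V, W}, W→{R, X}, X→{T}; now {R, T, V, W, X}.
The final set {R, T, V, W, X} contains no accepting state.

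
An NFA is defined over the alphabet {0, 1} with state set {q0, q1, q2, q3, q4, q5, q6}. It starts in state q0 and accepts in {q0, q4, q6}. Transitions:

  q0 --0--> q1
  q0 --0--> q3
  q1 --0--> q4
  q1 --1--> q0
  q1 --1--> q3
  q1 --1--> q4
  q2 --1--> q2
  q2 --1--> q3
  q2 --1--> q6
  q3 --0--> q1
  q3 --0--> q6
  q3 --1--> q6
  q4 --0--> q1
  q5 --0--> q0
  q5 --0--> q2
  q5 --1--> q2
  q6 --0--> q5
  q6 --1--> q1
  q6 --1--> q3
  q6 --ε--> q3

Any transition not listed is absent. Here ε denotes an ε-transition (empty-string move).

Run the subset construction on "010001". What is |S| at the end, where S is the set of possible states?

Start in {q0}.
Read '0': {q0} → {q1, q3}.
Read '1': {q1, q3} → {q0, q3, q4, q6}.
Read '0': {q0, q3, q4, q6} → {q1, q3, q5, q6}.
Read '0': {q1, q3, q5, q6} → {q0, q1, q2, q3, q4, q5, q6}.
Read '0': {q0, q1, q2, q3, q4, q5, q6} → {q0, q1, q2, q3, q4, q5, q6}.
Read '1': {q0, q1, q2, q3, q4, q5, q6} → {q0, q1, q2, q3, q4, q6}.
That set has 6 states.

6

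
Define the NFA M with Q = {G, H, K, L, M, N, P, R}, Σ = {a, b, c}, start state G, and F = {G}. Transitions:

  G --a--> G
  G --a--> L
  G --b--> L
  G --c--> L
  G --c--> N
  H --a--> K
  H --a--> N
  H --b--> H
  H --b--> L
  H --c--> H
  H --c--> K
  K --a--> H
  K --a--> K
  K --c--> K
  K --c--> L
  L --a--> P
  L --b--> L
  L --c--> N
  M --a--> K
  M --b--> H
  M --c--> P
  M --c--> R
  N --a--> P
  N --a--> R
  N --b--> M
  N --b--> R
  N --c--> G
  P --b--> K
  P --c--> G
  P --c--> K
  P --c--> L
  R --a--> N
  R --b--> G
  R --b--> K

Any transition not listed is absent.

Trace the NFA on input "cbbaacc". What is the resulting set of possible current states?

Start in {G}.
Read 'c': {G} → {L, N}.
Read 'b': {L, N} → {L, M, R}.
Read 'b': {L, M, R} → {G, H, K, L}.
Read 'a': {G, H, K, L} → {G, H, K, L, N, P}.
Read 'a': {G, H, K, L, N, P} → {G, H, K, L, N, P, R}.
Read 'c': {G, H, K, L, N, P, R} → {G, H, K, L, N}.
Read 'c': {G, H, K, L, N} → {G, H, K, L, N}.

{G, H, K, L, N}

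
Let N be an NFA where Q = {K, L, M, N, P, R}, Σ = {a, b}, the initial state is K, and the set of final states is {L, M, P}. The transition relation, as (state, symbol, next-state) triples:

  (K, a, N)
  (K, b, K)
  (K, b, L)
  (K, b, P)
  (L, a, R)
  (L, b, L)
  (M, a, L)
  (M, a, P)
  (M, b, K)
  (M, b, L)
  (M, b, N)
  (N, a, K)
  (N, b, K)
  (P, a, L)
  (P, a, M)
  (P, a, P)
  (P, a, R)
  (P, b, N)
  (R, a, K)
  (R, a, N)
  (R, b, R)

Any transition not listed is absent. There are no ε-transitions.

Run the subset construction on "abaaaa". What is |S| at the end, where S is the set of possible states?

1

Start in {K}.
Read 'a': K→{N}; now {N}.
Read 'b': N→{K}; now {K}.
Read 'a': K→{N}; now {N}.
Read 'a': N→{K}; now {K}.
Read 'a': K→{N}; now {N}.
Read 'a': N→{K}; now {K}.
That set has 1 state.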